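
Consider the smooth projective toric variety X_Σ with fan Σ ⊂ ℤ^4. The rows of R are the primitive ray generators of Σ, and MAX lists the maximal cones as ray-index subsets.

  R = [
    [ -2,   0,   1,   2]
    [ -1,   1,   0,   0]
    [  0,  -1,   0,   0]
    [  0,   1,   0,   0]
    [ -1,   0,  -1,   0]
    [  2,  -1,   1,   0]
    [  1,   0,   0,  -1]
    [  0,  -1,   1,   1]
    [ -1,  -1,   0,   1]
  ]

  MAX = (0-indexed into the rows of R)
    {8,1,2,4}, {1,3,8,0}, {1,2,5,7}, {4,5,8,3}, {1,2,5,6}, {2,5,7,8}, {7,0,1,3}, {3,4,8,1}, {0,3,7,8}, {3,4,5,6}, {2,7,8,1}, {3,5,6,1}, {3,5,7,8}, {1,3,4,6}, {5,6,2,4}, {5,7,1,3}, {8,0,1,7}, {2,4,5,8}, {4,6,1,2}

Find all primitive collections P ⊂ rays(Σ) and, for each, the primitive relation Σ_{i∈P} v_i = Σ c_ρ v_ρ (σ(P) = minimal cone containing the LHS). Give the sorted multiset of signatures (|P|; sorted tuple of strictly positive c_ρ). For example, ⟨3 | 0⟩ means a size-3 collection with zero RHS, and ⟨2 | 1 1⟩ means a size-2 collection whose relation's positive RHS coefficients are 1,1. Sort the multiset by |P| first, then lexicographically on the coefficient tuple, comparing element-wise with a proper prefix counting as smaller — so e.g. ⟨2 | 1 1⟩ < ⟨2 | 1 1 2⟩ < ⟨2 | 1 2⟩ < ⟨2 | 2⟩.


The 11 primitive collections of Σ (r=9, n=4):

  {2,3}:  v_{2} + v_{3} = 0  so sig = ⟨2 | 0⟩
  {4,7}:  v_{4} + v_{7} = v_{8}  so sig = ⟨2 | 1⟩
  {6,8}:  v_{6} + v_{8} = v_{2}  so sig = ⟨2 | 1⟩
  {0,6}:  v_{0} + v_{6} = v_{1} + v_{7}  so sig = ⟨2 | 1 1⟩
  {0,2}:  v_{0} + v_{2} = v_{1} + v_{7} + v_{8}  so sig = ⟨2 | 1 1 1⟩
  {6,7}:  v_{6} + v_{7} = v_{1} + v_{2} + v_{5}  so sig = ⟨2 | 1 1 1⟩
  {0,4}:  v_{0} + v_{4} = v_{1} + v_{3} + 2·v_{8}  so sig = ⟨2 | 1 1 2⟩
  {0,5}:  v_{0} + v_{5} = v_{3} + 2·v_{7}  so sig = ⟨2 | 1 2⟩
  {1,4,5}:  v_{1} + v_{4} + v_{5} = 0  so sig = ⟨3 | 0⟩
  {1,5,8}:  v_{1} + v_{5} + v_{8} = v_{7}  so sig = ⟨3 | 1⟩
  {1,3,7,8}:  v_{1} + v_{3} + v_{7} + v_{8} = v_{0}  so sig = ⟨4 | 1⟩

Sorted signature multiset PRS(X):
{ ⟨2 | 0⟩,  ⟨2 | 1⟩ ×2,  ⟨2 | 1 1⟩,  ⟨2 | 1 1 1⟩ ×2,  ⟨2 | 1 1 2⟩,  ⟨2 | 1 2⟩,  ⟨3 | 0⟩,  ⟨3 | 1⟩,  ⟨4 | 1⟩ }


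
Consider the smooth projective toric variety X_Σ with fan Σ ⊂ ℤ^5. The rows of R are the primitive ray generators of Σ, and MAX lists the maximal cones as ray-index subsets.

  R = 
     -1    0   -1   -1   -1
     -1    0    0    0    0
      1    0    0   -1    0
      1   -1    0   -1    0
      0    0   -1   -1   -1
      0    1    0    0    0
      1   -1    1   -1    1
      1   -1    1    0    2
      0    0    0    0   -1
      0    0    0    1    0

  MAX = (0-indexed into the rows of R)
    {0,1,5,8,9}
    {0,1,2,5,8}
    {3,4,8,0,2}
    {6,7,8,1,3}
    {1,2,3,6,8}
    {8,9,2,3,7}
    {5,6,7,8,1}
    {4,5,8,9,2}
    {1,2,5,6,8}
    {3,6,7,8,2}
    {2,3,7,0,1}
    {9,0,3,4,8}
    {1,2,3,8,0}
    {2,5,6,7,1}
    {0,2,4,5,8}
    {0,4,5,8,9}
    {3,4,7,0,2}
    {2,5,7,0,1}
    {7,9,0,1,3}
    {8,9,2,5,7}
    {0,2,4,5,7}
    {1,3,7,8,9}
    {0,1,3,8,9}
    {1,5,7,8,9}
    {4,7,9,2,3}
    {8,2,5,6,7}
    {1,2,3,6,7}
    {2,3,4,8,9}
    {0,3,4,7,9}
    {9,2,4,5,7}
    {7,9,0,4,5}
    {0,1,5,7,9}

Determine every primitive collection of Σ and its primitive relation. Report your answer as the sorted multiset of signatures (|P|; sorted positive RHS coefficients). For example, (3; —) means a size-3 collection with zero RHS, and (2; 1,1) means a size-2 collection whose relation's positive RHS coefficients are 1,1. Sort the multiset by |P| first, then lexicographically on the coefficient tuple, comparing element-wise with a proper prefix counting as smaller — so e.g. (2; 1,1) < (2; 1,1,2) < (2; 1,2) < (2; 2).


|primitive collections| = 10. Relations:

  P={1,4}:  v_{1} + v_{4} = v_{0}  so sig = (2; 1)
  P={3,5}:  v_{3} + v_{5} = v_{2}  so sig = (2; 1)
  P={6,9}:  v_{6} + v_{9} = v_{7} + v_{8}  so sig = (2; 1,1)
  P={4,6}:  v_{4} + v_{6} = v_{1} + v_{2} + v_{3}  so sig = (2; 1,1,1)
  P={0,6}:  v_{0} + v_{6} = 2·v_{1} + v_{2} + v_{3}  so sig = (2; 1,1,2)
  P={1,2,9}:  v_{1} + v_{2} + v_{9} = 0  so sig = (3; —)
  P={0,2,9}:  v_{0} + v_{2} + v_{9} = v_{4}  so sig = (3; 1)
  P={4,7,8}:  v_{4} + v_{7} + v_{8} = v_{3}  so sig = (3; 1)
  P={0,7,8}:  v_{0} + v_{7} + v_{8} = v_{1} + v_{3}  so sig = (3; 1,1)
  P={1,2,7,8}:  v_{1} + v_{2} + v_{7} + v_{8} = v_{6}  so sig = (4; 1)

Hence PRS(X_Σ) =
    (2; 1)
    (2; 1)
    (2; 1,1)
    (2; 1,1,1)
    (2; 1,1,2)
    (3; —)
    (3; 1)
    (3; 1)
    (3; 1,1)
    (4; 1)


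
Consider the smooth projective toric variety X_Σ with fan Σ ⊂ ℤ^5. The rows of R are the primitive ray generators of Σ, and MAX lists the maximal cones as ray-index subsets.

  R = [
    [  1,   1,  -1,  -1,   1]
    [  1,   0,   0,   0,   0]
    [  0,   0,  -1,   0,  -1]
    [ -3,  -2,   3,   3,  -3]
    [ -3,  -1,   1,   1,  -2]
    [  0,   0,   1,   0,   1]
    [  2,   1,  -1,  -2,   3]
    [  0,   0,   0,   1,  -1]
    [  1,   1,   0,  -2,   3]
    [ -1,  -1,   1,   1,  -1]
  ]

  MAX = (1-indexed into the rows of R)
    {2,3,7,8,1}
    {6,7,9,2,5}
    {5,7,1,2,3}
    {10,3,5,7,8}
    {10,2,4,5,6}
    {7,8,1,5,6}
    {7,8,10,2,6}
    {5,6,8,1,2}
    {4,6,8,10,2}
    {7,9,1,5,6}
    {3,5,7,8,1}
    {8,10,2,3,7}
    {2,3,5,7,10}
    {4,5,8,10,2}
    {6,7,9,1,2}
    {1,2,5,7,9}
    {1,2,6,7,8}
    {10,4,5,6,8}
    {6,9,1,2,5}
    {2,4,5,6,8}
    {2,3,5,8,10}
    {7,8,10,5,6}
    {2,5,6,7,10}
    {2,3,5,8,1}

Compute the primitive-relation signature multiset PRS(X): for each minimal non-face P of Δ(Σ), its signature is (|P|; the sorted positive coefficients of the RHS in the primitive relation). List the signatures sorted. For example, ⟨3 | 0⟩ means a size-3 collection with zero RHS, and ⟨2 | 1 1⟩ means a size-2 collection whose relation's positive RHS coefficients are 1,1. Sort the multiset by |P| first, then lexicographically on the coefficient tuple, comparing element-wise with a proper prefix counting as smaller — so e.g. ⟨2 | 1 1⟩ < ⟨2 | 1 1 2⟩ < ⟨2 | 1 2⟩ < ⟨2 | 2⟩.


|primitive collections| = 12. Relations:

  P={1,10}:  v_{1} + v_{10} = 0  ⟹  sig = ⟨2 | 0⟩
  P={3,6}:  v_{3} + v_{6} = 0  ⟹  sig = ⟨2 | 0⟩
  P={4,7}:  v_{4} + v_{7} = v_{6} + v_{10}  ⟹  sig = ⟨2 | 1 1⟩
  P={8,9}:  v_{8} + v_{9} = v_{1} + v_{6}  ⟹  sig = ⟨2 | 1 1⟩
  P={1,4}:  v_{1} + v_{4} = v_{2} + v_{5} + v_{6} + v_{8}  ⟹  sig = ⟨2 | 1 1 1 1⟩
  P={3,4}:  v_{3} + v_{4} = v_{2} + v_{5} + v_{8} + v_{10}  ⟹  sig = ⟨2 | 1 1 1 1⟩
  P={3,9}:  v_{3} + v_{9} = v_{1} + v_{2} + v_{5} + v_{7}  ⟹  sig = ⟨2 | 1 1 1 1⟩
  P={9,10}:  v_{9} + v_{10} = v_{2} + v_{5} + v_{6} + v_{7}  ⟹  sig = ⟨2 | 1 1 1 1⟩
  P={4,9}:  v_{4} + v_{9} = v_{2} + v_{5} + 2·v_{6}  ⟹  sig = ⟨2 | 1 1 2⟩
  P={2,5,7,8}:  v_{2} + v_{5} + v_{7} + v_{8} = 0  ⟹  sig = ⟨4 | 0⟩
  P={1,2,5,6,7}:  v_{1} + v_{2} + v_{5} + v_{6} + v_{7} = v_{9}  ⟹  sig = ⟨5 | 1⟩
  P={2,5,6,8,10}:  v_{2} + v_{5} + v_{6} + v_{8} + v_{10} = v_{4}  ⟹  sig = ⟨5 | 1⟩

so the primitive-relation signature multiset is
    ⟨2 | 0⟩
    ⟨2 | 0⟩
    ⟨2 | 1 1⟩
    ⟨2 | 1 1⟩
    ⟨2 | 1 1 1 1⟩
    ⟨2 | 1 1 1 1⟩
    ⟨2 | 1 1 1 1⟩
    ⟨2 | 1 1 1 1⟩
    ⟨2 | 1 1 2⟩
    ⟨4 | 0⟩
    ⟨5 | 1⟩
    ⟨5 | 1⟩


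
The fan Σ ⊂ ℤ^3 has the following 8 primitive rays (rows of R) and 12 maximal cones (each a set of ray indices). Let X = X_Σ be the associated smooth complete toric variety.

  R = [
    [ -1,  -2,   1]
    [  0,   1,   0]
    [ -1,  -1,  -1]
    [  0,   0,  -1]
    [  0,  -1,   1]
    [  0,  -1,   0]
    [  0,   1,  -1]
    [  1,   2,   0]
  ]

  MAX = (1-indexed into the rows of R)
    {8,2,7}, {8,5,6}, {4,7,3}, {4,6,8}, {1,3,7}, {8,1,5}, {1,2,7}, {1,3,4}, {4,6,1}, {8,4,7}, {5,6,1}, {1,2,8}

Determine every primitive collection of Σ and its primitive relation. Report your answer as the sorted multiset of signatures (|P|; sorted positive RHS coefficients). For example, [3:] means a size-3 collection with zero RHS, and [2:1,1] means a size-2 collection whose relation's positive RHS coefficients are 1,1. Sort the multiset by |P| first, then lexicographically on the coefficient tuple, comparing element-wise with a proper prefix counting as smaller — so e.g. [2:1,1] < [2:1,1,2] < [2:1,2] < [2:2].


Minimal non-faces — 14 found among 8 rays, 12 max cones:

  • {2,6}:  v_{2} + v_{6} = 0  →  sig = [2:]
  • {5,7}:  v_{5} + v_{7} = 0  →  sig = [2:]
  • {2,4}:  v_{2} + v_{4} = v_{7}  →  sig = [2:1]
  • {3,8}:  v_{3} + v_{8} = v_{7}  →  sig = [2:1]
  • {4,5}:  v_{4} + v_{5} = v_{6}  →  sig = [2:1]
  • {6,7}:  v_{6} + v_{7} = v_{4}  →  sig = [2:1]
  • {2,5}:  v_{2} + v_{5} = v_{1} + v_{8}  →  sig = [2:1,1]
  • {3,5}:  v_{3} + v_{5} = v_{1} + v_{4}  →  sig = [2:1,1]
  • {2,3}:  v_{2} + v_{3} = v_{1} + 2·v_{7}  →  sig = [2:1,2]
  • {3,6}:  v_{3} + v_{6} = v_{1} + 2·v_{4}  →  sig = [2:1,2]
  • {1,4,8}:  v_{1} + v_{4} + v_{8} = 0  →  sig = [3:]
  • {1,4,7}:  v_{1} + v_{4} + v_{7} = v_{3}  →  sig = [3:1]
  • {1,6,8}:  v_{1} + v_{6} + v_{8} = v_{5}  →  sig = [3:1]
  • {1,7,8}:  v_{1} + v_{7} + v_{8} = v_{2}  →  sig = [3:1]

Signatures (|P|; sorted positive RHS coefficients), sorted:
    |P|=2: 10 collections, coeffs (), (), (1), (1), (1), (1), (1,1), (1,1), (1,2), (1,2)
    |P|=3: 4 collections, coeffs (), (1), (1), (1)


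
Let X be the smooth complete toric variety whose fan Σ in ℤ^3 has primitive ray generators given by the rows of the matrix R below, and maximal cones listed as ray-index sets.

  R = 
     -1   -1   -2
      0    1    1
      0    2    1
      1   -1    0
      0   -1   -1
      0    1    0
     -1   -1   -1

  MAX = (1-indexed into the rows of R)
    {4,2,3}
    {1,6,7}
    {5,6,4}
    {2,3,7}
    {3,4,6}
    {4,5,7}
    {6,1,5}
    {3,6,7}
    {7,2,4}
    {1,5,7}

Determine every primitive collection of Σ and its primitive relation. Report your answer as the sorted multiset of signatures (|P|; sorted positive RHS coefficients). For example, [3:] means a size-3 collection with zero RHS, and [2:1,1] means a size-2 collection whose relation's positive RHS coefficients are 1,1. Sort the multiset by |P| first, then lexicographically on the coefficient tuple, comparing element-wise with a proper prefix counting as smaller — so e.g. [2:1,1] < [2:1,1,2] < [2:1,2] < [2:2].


|primitive collections| = 9. Relations:

  • {2,5}:  v_{2} + v_{5} = 0  →  sig = [2:]
  • {2,6}:  v_{2} + v_{6} = v_{3}  →  sig = [2:1]
  • {3,5}:  v_{3} + v_{5} = v_{6}  →  sig = [2:1]
  • {1,2}:  v_{1} + v_{2} = v_{6} + v_{7}  →  sig = [2:1,1]
  • {1,3}:  v_{1} + v_{3} = 2·v_{6} + v_{7}  →  sig = [2:1,2]
  • {1,4}:  v_{1} + v_{4} = 2·v_{5}  →  sig = [2:2]
  • {3,4,7}:  v_{3} + v_{4} + v_{7} = 0  →  sig = [3:]
  • {4,6,7}:  v_{4} + v_{6} + v_{7} = v_{5}  →  sig = [3:1]
  • {5,6,7}:  v_{5} + v_{6} + v_{7} = v_{1}  →  sig = [3:1]

Signatures (|P|; sorted positive RHS coefficients), sorted:
    |P|=2: 6 collections, coeffs (), (1), (1), (1,1), (1,2), (2)
    |P|=3: 3 collections, coeffs (), (1), (1)


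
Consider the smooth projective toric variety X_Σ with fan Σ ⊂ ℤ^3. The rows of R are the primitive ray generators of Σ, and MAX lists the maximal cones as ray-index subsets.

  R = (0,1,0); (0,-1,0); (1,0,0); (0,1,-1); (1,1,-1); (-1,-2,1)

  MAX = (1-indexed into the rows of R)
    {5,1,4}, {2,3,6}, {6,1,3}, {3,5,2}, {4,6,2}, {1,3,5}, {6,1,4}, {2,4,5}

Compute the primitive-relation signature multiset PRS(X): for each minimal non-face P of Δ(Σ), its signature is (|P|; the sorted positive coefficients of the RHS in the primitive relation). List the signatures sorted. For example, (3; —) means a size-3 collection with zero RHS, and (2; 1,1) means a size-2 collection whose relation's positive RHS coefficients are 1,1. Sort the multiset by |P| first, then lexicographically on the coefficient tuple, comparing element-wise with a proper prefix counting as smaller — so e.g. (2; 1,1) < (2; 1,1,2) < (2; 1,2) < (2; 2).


Minimal non-faces — 3 found among 6 rays, 8 max cones:

  P = {1,2}:  v_{1} + v_{2} = 0 ; sig = (2; —)
  P = {3,4}:  v_{3} + v_{4} = v_{5} ; sig = (2; 1)
  P = {5,6}:  v_{5} + v_{6} = v_{2} ; sig = (2; 1)

so the primitive-relation signature multiset is
{ (2; —),  (2; 1) ×2 }


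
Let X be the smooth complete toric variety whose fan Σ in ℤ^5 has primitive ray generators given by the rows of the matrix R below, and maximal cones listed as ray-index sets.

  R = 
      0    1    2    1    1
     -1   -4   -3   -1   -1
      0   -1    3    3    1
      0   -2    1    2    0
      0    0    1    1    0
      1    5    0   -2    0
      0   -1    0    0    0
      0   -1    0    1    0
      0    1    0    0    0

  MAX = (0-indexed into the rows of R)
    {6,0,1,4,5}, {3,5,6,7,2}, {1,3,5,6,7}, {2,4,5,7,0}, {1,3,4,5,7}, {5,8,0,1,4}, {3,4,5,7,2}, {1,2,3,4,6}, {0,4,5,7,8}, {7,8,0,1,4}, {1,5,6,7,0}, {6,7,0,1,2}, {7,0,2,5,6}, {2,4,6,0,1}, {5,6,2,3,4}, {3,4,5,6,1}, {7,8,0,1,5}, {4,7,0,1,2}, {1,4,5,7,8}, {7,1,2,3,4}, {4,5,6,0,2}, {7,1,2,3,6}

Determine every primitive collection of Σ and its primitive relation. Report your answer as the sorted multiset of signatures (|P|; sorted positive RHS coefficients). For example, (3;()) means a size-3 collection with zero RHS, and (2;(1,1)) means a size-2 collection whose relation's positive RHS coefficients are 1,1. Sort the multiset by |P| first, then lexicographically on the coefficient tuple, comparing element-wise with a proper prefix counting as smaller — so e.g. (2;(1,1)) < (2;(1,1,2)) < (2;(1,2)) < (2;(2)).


The 7 primitive collections of Σ (r=9, n=5):

  {6,8}:  v_{6} + v_{8} = 0  so sig = (2;())
  {0,3}:  v_{0} + v_{3} = v_{2}  so sig = (2;(1))
  {3,8}:  v_{3} + v_{8} = v_{4} + v_{7}  so sig = (2;(1,1))
  {2,8}:  v_{2} + v_{8} = v_{0} + v_{4} + v_{7}  so sig = (2;(1,1,1))
  {1,2,5}:  v_{1} + v_{2} + v_{5} = 0  so sig = (3;())
  {4,6,7}:  v_{4} + v_{6} + v_{7} = v_{3}  so sig = (3;(1))
  {0,1,4,5,7}:  v_{0} + v_{1} + v_{4} + v_{5} + v_{7} = v_{8}  so sig = (5;(1))

Hence PRS(X_Σ) =
    |P|=2: 4 collections, coeffs (), (1), (1,1), (1,1,1)
    |P|=3: 2 collections, coeffs (), (1)
    |P|=5: 1 collection, coeffs (1)


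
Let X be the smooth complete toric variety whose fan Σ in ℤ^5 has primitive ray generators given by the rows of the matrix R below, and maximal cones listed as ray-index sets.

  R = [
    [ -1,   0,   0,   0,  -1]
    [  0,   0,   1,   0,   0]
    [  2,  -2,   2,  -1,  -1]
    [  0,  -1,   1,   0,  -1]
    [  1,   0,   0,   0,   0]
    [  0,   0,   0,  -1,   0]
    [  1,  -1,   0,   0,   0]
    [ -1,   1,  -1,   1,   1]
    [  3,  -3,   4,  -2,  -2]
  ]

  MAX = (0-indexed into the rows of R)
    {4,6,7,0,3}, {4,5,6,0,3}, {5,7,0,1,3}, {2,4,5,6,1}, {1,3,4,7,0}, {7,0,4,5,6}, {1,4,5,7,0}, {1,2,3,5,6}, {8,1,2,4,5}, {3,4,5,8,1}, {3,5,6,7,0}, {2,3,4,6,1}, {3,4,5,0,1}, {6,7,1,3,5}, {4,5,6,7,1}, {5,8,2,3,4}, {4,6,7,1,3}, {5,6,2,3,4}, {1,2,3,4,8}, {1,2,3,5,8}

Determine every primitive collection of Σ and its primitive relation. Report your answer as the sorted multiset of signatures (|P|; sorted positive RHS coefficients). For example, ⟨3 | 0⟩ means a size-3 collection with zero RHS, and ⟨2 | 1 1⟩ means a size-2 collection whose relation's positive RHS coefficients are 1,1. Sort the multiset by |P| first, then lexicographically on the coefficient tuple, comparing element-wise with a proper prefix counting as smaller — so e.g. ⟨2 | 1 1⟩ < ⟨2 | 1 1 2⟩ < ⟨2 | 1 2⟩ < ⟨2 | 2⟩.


Minimal non-faces — 9 found among 9 rays, 20 max cones:

  P = {2,7}:  v_{2} + v_{7} = v_{1} + v_{6}  ⇒ sig = ⟨2 | 1 1⟩
  P = {7,8}:  v_{7} + v_{8} = v_{1} + v_{2}  ⇒ sig = ⟨2 | 1 1⟩
  P = {0,2}:  v_{0} + v_{2} = 2·v_{3} + v_{4} + v_{5}  ⇒ sig = ⟨2 | 1 1 2⟩
  P = {0,8}:  v_{0} + v_{8} = v_{1} + 3·v_{3} + 2·v_{4} + 2·v_{5}  ⇒ sig = ⟨2 | 1 2 2 3⟩
  P = {6,8}:  v_{6} + v_{8} = 2·v_{2}  ⇒ sig = ⟨2 | 2⟩
  P = {0,1,6}:  v_{0} + v_{1} + v_{6} = v_{3}  ⇒ sig = ⟨3 | 1⟩
  P = {3,4,5,7}:  v_{3} + v_{4} + v_{5} + v_{7} = 0  ⇒ sig = ⟨4 | 0⟩
  P = {1,2,3,4,5}:  v_{1} + v_{2} + v_{3} + v_{4} + v_{5} = v_{8}  ⇒ sig = ⟨5 | 1⟩
  P = {1,3,4,5,6}:  v_{1} + v_{3} + v_{4} + v_{5} + v_{6} = v_{2}  ⇒ sig = ⟨5 | 1⟩

so the primitive-relation signature multiset is
[⟨2 | 1 1⟩, ⟨2 | 1 1⟩, ⟨2 | 1 1 2⟩, ⟨2 | 1 2 2 3⟩, ⟨2 | 2⟩, ⟨3 | 1⟩, ⟨4 | 0⟩, ⟨5 | 1⟩, ⟨5 | 1⟩]


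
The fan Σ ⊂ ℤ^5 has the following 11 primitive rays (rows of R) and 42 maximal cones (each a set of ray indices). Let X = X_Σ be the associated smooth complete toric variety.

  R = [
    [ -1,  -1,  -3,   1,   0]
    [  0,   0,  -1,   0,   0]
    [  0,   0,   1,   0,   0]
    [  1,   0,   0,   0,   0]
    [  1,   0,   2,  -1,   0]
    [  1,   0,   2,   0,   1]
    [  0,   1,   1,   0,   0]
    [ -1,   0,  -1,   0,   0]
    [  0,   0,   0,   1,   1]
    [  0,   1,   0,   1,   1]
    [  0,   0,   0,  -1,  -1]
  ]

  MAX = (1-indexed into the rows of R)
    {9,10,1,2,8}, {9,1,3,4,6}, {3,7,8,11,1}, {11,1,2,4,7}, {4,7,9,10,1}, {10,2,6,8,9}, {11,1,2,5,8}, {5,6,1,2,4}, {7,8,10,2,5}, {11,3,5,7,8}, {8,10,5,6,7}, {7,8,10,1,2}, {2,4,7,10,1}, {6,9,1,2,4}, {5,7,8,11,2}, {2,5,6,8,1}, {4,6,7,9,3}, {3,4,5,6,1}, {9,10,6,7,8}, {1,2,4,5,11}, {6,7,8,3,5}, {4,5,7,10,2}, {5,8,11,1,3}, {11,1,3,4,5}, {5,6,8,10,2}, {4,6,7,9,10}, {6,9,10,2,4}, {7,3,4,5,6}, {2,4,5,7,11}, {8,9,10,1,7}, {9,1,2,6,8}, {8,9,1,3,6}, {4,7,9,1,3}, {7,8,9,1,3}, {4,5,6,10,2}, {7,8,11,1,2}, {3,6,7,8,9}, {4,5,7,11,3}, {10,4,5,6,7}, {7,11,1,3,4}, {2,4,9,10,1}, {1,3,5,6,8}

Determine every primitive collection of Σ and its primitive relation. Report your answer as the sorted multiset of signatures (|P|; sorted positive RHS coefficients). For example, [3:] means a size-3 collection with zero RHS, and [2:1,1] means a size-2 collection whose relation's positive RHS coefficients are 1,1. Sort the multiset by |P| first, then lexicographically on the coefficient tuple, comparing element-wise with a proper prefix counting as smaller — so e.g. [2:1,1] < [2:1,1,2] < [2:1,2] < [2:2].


13 minimal non-faces of Δ(Σ) (on 11 rays):

  • {2,3}:  v_{2} + v_{3} = 0  ⇒ sig = [2:]
  • {9,11}:  v_{9} + v_{11} = 0  ⇒ sig = [2:]
  • {4,8}:  v_{4} + v_{8} = v_{2}  ⇒ sig = [2:1]
  • {5,9}:  v_{5} + v_{9} = v_{6}  ⇒ sig = [2:1]
  • {6,11}:  v_{6} + v_{11} = v_{5}  ⇒ sig = [2:1]
  • {3,10}:  v_{3} + v_{10} = v_{7} + v_{9}  ⇒ sig = [2:1,1]
  • {10,11}:  v_{10} + v_{11} = v_{2} + v_{7}  ⇒ sig = [2:1,1]
  • {1,5,7}:  v_{1} + v_{5} + v_{7} = 0  ⇒ sig = [3:]
  • {1,6,7}:  v_{1} + v_{6} + v_{7} = v_{9}  ⇒ sig = [3:1]
  • {2,7,9}:  v_{2} + v_{7} + v_{9} = v_{10}  ⇒ sig = [3:1]
  • {1,5,10}:  v_{1} + v_{5} + v_{10} = v_{2} + v_{9}  ⇒ sig = [3:1,1]
  • {2,6,7}:  v_{2} + v_{6} + v_{7} = v_{5} + v_{10}  ⇒ sig = [3:1,1]
  • {1,6,10}:  v_{1} + v_{6} + v_{10} = v_{2} + 2·v_{9}  ⇒ sig = [3:1,2]

Sorted signature multiset PRS(X):
    |P|=2: 7 collections, coeffs (), (), (1), (1), (1), (1,1), (1,1)
    |P|=3: 6 collections, coeffs (), (1), (1), (1,1), (1,1), (1,2)


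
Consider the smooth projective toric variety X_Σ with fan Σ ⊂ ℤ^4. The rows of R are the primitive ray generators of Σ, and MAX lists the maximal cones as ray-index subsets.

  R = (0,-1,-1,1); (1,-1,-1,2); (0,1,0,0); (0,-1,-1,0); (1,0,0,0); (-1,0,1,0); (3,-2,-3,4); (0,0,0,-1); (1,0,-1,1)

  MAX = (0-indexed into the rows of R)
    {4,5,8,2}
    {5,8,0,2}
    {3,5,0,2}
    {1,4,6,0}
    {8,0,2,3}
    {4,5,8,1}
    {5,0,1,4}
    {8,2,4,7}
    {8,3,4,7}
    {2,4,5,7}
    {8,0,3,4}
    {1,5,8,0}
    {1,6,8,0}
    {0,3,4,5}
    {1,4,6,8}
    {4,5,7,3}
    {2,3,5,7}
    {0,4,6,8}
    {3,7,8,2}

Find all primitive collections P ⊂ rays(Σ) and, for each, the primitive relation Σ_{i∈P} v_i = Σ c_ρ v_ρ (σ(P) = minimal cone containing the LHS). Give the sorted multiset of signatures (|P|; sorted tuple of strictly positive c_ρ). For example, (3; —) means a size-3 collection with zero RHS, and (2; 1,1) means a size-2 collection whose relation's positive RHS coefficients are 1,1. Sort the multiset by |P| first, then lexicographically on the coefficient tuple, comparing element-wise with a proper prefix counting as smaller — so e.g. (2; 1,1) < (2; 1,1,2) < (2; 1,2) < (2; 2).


Δ(Σ) — 9 vertices, 14 min non-faces:

  P={0,7}:  v_{0} + v_{7} = v_{3}  →  sig = (2; 1)
  P={1,7}:  v_{1} + v_{7} = v_{0} + v_{4}  →  sig = (2; 1,1)
  P={1,2}:  v_{1} + v_{2} = v_{5} + 2·v_{8}  →  sig = (2; 1,2)
  P={1,3}:  v_{1} + v_{3} = 2·v_{0} + v_{4}  →  sig = (2; 1,2)
  P={2,6}:  v_{2} + v_{6} = v_{1} + 2·v_{8}  →  sig = (2; 1,2)
  P={6,7}:  v_{6} + v_{7} = 2·v_{0} + 2·v_{4} + v_{8}  →  sig = (2; 1,2,2)
  P={3,6}:  v_{3} + v_{6} = 3·v_{0} + 2·v_{4} + v_{8}  →  sig = (2; 1,2,3)
  P={5,6}:  v_{5} + v_{6} = 2·v_{1}  →  sig = (2; 2)
  P={5,7,8}:  v_{5} + v_{7} + v_{8} = 0  →  sig = (3; —)
  P={0,2,4}:  v_{0} + v_{2} + v_{4} = v_{8}  →  sig = (3; 1)
  P={3,5,8}:  v_{3} + v_{5} + v_{8} = v_{0}  →  sig = (3; 1)
  P={2,3,4}:  v_{2} + v_{3} + v_{4} = v_{7} + v_{8}  →  sig = (3; 1,1)
  P={0,1,4,8}:  v_{0} + v_{1} + v_{4} + v_{8} = v_{6}  →  sig = (4; 1)
  P={0,4,5,8}:  v_{0} + v_{4} + v_{5} + v_{8} = v_{1}  →  sig = (4; 1)

Signatures (|P|; sorted positive RHS coefficients), sorted:
    (2; 1)
    (2; 1,1)
    (2; 1,2)
    (2; 1,2)
    (2; 1,2)
    (2; 1,2,2)
    (2; 1,2,3)
    (2; 2)
    (3; —)
    (3; 1)
    (3; 1)
    (3; 1,1)
    (4; 1)
    (4; 1)


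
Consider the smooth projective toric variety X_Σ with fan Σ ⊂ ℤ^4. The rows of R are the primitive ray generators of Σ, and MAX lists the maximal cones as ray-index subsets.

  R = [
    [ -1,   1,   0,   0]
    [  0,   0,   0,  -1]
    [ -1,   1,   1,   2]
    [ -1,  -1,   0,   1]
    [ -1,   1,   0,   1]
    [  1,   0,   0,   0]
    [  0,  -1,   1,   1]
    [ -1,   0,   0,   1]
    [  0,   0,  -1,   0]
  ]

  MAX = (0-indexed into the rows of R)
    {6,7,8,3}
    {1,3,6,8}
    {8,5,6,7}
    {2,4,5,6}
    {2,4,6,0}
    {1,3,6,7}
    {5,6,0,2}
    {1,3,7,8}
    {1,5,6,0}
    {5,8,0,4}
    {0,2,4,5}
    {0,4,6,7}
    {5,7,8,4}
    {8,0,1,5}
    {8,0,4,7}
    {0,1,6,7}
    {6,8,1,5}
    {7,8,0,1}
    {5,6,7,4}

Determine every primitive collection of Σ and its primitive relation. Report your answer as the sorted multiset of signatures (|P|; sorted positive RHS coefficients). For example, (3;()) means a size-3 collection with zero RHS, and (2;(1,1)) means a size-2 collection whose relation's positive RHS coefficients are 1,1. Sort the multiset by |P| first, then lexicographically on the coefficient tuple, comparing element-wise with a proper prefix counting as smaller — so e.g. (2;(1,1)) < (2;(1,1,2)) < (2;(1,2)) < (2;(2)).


The 14 primitive collections of Σ (r=9, n=4):

  • {1,4}:  v_{1} + v_{4} = v_{0}  ⇒ sig = (2;(1))
  • {3,5}:  v_{3} + v_{5} = v_{6} + v_{8}  ⇒ sig = (2;(1,1))
  • {2,3}:  v_{2} + v_{3} = v_{4} + v_{6} + v_{7}  ⇒ sig = (2;(1,1,1))
  • {2,8}:  v_{2} + v_{8} = v_{4} + v_{5} + v_{7}  ⇒ sig = (2;(1,1,1))
  • {1,2}:  v_{1} + v_{2} = 2·v_{0} + v_{5} + v_{6}  ⇒ sig = (2;(1,1,2))
  • {0,3}:  v_{0} + v_{3} = v_{1} + 2·v_{7}  ⇒ sig = (2;(1,2))
  • {2,7}:  v_{2} + v_{7} = 2·v_{4} + v_{6}  ⇒ sig = (2;(1,2))
  • {3,4}:  v_{3} + v_{4} = 2·v_{7}  ⇒ sig = (2;(2))
  • {1,5,7}:  v_{1} + v_{5} + v_{7} = 0  ⇒ sig = (3;())
  • {0,5,7}:  v_{0} + v_{5} + v_{7} = v_{4}  ⇒ sig = (3;(1))
  • {0,6,8}:  v_{0} + v_{6} + v_{8} = v_{7}  ⇒ sig = (3;(1))
  • {4,6,8}:  v_{4} + v_{6} + v_{8} = v_{5} + 2·v_{7}  ⇒ sig = (3;(1,2))
  • {0,4,5,6}:  v_{0} + v_{4} + v_{5} + v_{6} = v_{2}  ⇒ sig = (4;(1))
  • {1,6,7,8}:  v_{1} + v_{6} + v_{7} + v_{8} = v_{3}  ⇒ sig = (4;(1))

Sorted signature multiset PRS(X):
[(2;(1)), (2;(1,1)), (2;(1,1,1)), (2;(1,1,1)), (2;(1,1,2)), (2;(1,2)), (2;(1,2)), (2;(2)), (3;()), (3;(1)), (3;(1)), (3;(1,2)), (4;(1)), (4;(1))]


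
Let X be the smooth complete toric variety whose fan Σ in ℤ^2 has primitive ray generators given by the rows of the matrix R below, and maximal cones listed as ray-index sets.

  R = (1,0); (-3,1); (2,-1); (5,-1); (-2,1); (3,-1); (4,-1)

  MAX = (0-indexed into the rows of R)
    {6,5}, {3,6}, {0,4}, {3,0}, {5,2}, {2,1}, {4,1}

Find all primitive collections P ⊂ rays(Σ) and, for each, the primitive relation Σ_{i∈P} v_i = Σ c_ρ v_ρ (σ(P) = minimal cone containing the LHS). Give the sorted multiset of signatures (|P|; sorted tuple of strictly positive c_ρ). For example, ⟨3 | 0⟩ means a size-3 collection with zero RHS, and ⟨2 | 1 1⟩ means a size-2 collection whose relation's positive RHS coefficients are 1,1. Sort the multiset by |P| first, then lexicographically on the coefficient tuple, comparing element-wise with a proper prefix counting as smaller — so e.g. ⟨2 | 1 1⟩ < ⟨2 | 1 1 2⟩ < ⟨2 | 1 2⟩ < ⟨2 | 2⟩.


Primitive collections (14):

  {1,5}:  v_{1} + v_{5} = 0  →  sig = ⟨2 | 0⟩
  {2,4}:  v_{2} + v_{4} = 0  →  sig = ⟨2 | 0⟩
  {0,1}:  v_{0} + v_{1} = v_{4}  →  sig = ⟨2 | 1⟩
  {0,2}:  v_{0} + v_{2} = v_{5}  →  sig = ⟨2 | 1⟩
  {0,5}:  v_{0} + v_{5} = v_{6}  →  sig = ⟨2 | 1⟩
  {0,6}:  v_{0} + v_{6} = v_{3}  →  sig = ⟨2 | 1⟩
  {1,6}:  v_{1} + v_{6} = v_{0}  →  sig = ⟨2 | 1⟩
  {4,5}:  v_{4} + v_{5} = v_{0}  →  sig = ⟨2 | 1⟩
  {2,3}:  v_{2} + v_{3} = v_{5} + v_{6}  →  sig = ⟨2 | 1 1⟩
  {1,3}:  v_{1} + v_{3} = 2·v_{0}  →  sig = ⟨2 | 2⟩
  {2,6}:  v_{2} + v_{6} = 2·v_{5}  →  sig = ⟨2 | 2⟩
  {3,5}:  v_{3} + v_{5} = 2·v_{6}  →  sig = ⟨2 | 2⟩
  {4,6}:  v_{4} + v_{6} = 2·v_{0}  →  sig = ⟨2 | 2⟩
  {3,4}:  v_{3} + v_{4} = 3·v_{0}  →  sig = ⟨2 | 3⟩

Hence PRS(X_Σ) =
{ ⟨2 | 0⟩ ×2,  ⟨2 | 1⟩ ×6,  ⟨2 | 1 1⟩,  ⟨2 | 2⟩ ×4,  ⟨2 | 3⟩ }


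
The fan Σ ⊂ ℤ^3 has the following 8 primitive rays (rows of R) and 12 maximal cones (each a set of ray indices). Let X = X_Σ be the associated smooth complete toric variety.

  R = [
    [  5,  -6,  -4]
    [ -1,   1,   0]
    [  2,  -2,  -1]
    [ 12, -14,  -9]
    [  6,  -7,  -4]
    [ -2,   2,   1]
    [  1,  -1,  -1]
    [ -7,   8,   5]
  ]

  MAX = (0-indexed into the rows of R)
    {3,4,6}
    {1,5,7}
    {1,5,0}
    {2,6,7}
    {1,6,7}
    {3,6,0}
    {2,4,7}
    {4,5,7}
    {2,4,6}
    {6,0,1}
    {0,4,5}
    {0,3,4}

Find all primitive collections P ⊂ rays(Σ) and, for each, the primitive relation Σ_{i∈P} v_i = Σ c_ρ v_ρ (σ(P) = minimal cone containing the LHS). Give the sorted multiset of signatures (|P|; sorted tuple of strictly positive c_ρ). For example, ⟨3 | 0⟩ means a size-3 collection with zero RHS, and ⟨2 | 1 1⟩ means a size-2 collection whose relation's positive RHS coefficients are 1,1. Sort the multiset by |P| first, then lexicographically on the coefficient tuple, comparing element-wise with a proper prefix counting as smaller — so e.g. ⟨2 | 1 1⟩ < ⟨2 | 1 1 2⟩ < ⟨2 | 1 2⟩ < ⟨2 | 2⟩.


Δ(Σ) — 8 vertices, 12 min non-faces:

  {2,5}:  v_{2} + v_{5} = 0  ⟹  sig = ⟨2 | 0⟩
  {0,7}:  v_{0} + v_{7} = v_{5}  ⟹  sig = ⟨2 | 1⟩
  {1,2}:  v_{1} + v_{2} = v_{6}  ⟹  sig = ⟨2 | 1⟩
  {1,4}:  v_{1} + v_{4} = v_{0}  ⟹  sig = ⟨2 | 1⟩
  {3,7}:  v_{3} + v_{7} = v_{0}  ⟹  sig = ⟨2 | 1⟩
  {5,6}:  v_{5} + v_{6} = v_{1}  ⟹  sig = ⟨2 | 1⟩
  {0,2}:  v_{0} + v_{2} = v_{4} + v_{6}  ⟹  sig = ⟨2 | 1 1⟩
  {1,3}:  v_{1} + v_{3} = 2·v_{0} + v_{6}  ⟹  sig = ⟨2 | 1 2⟩
  {3,5}:  v_{3} + v_{5} = 2·v_{0}  ⟹  sig = ⟨2 | 2⟩
  {2,3}:  v_{2} + v_{3} = 2·v_{4} + 2·v_{6}  ⟹  sig = ⟨2 | 2 2⟩
  {4,6,7}:  v_{4} + v_{6} + v_{7} = 0  ⟹  sig = ⟨3 | 0⟩
  {0,4,6}:  v_{0} + v_{4} + v_{6} = v_{3}  ⟹  sig = ⟨3 | 1⟩

so the primitive-relation signature multiset is
[⟨2 | 0⟩, ⟨2 | 1⟩, ⟨2 | 1⟩, ⟨2 | 1⟩, ⟨2 | 1⟩, ⟨2 | 1⟩, ⟨2 | 1 1⟩, ⟨2 | 1 2⟩, ⟨2 | 2⟩, ⟨2 | 2 2⟩, ⟨3 | 0⟩, ⟨3 | 1⟩]


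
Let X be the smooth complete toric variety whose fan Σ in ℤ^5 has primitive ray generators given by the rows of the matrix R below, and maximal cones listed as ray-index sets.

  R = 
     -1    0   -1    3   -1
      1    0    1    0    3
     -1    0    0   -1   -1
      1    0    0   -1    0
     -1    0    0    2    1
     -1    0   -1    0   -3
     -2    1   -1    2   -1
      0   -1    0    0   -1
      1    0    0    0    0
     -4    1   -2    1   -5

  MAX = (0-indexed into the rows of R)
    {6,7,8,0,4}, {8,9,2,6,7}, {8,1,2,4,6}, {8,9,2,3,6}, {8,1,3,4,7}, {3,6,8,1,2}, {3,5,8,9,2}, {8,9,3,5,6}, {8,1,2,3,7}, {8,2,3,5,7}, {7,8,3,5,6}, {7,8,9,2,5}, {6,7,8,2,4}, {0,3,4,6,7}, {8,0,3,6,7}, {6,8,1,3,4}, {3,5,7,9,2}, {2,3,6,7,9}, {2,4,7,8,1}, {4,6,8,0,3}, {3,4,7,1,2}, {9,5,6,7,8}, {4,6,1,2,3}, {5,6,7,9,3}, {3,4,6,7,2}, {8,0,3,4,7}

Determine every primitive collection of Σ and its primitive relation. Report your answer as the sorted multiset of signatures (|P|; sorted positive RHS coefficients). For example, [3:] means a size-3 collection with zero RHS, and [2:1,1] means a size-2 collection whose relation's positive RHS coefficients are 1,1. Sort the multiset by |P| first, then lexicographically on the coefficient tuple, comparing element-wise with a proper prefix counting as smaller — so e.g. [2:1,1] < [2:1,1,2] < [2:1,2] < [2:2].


The 14 primitive collections of Σ (r=10, n=5):

  {1,5}:  v_{1} + v_{5} = 0  →  sig = [2:]
  {0,2}:  v_{0} + v_{2} = v_{6} + v_{7}  →  sig = [2:1,1]
  {1,9}:  v_{1} + v_{9} = v_{2} + v_{6}  →  sig = [2:1,1]
  {4,5}:  v_{4} + v_{5} = v_{6} + v_{7}  →  sig = [2:1,1]
  {0,1}:  v_{0} + v_{1} = v_{3} + 2·v_{4} + v_{8}  →  sig = [2:1,1,2]
  {0,9}:  v_{0} + v_{9} = v_{5} + 2·v_{6} + v_{7}  →  sig = [2:1,1,2]
  {4,9}:  v_{4} + v_{9} = v_{2} + 2·v_{6} + v_{7}  →  sig = [2:1,1,2]
  {0,5}:  v_{0} + v_{5} = v_{3} + 2·v_{6} + 2·v_{7} + v_{8}  →  sig = [2:1,1,2,2]
  {1,6,7}:  v_{1} + v_{6} + v_{7} = v_{4}  →  sig = [3:1]
  {2,5,6}:  v_{2} + v_{5} + v_{6} = v_{9}  →  sig = [3:1]
  {2,3,4,8}:  v_{2} + v_{3} + v_{4} + v_{8} = 0  →  sig = [4:]
  {3,7,8,9}:  v_{3} + v_{7} + v_{8} + v_{9} = 2·v_{5}  →  sig = [4:2]
  {2,3,6,7,8}:  v_{2} + v_{3} + v_{6} + v_{7} + v_{8} = v_{5}  →  sig = [5:1]
  {3,4,6,7,8}:  v_{3} + v_{4} + v_{6} + v_{7} + v_{8} = v_{0}  →  sig = [5:1]

so the primitive-relation signature multiset is
{ [2:],  [2:1,1] ×3,  [2:1,1,2] ×3,  [2:1,1,2,2],  [3:1] ×2,  [4:],  [4:2],  [5:1] ×2 }


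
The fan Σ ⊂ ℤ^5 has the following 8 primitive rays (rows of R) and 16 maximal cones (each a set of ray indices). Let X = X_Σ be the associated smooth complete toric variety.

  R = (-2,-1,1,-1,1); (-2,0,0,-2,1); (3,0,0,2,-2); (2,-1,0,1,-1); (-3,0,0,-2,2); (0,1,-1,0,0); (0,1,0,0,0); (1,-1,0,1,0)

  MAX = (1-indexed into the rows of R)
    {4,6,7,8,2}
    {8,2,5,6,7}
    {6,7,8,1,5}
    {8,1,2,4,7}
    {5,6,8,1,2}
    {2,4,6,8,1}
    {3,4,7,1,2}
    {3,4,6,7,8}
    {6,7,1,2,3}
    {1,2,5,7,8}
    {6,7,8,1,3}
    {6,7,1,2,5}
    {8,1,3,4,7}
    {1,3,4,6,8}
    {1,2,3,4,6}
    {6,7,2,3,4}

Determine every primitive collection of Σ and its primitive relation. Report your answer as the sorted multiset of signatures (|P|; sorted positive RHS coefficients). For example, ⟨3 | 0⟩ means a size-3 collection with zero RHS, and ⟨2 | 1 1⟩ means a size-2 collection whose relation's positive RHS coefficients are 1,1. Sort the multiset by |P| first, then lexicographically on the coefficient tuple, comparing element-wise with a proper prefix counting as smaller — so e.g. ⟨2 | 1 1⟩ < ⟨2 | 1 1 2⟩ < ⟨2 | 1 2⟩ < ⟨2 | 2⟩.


Primitive collections (5):

  P = {3,5}:  v_{3} + v_{5} = 0  →  sig = ⟨2 | 0⟩
  P = {4,5}:  v_{4} + v_{5} = v_{2} + v_{8}  →  sig = ⟨2 | 1 1⟩
  P = {2,3,8}:  v_{2} + v_{3} + v_{8} = v_{4}  →  sig = ⟨3 | 1⟩
  P = {1,4,6,7}:  v_{1} + v_{4} + v_{6} + v_{7} = 0  →  sig = ⟨4 | 0⟩
  P = {1,2,6,7,8}:  v_{1} + v_{2} + v_{6} + v_{7} + v_{8} = v_{5}  →  sig = ⟨5 | 1⟩

Hence PRS(X_Σ) =
    |P|=2: 2 collections, coeffs (), (1,1)
    |P|=3: 1 collection, coeffs (1)
    |P|=4: 1 collection, coeffs ()
    |P|=5: 1 collection, coeffs (1)


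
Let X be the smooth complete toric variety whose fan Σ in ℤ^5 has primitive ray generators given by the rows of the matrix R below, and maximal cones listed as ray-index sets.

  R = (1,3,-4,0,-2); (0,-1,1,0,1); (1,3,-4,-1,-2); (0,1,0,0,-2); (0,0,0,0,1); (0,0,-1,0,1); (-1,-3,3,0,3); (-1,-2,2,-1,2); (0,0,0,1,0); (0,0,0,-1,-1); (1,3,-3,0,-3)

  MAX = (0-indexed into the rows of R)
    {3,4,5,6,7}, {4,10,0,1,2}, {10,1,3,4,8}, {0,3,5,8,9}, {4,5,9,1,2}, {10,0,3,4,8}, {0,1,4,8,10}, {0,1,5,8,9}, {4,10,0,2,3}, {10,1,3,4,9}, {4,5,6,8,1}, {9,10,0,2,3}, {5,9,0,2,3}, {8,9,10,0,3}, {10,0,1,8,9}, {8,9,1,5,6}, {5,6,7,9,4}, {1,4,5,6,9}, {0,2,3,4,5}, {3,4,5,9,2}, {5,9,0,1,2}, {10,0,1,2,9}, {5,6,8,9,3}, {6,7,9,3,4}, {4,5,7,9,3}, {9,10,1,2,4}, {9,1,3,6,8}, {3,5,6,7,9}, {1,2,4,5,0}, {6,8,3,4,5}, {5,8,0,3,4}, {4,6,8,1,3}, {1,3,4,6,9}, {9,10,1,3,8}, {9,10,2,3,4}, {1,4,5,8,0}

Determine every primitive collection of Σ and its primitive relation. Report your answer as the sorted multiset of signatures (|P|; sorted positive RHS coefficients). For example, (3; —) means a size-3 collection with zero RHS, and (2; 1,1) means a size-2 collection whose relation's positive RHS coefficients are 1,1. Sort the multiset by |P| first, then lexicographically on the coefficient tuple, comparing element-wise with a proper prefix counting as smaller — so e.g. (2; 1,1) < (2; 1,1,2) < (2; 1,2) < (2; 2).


Δ(Σ) — 11 vertices, 16 min non-faces:

  • {6,10}:  v_{6} + v_{10} = 0  →  sig = (2; —)
  • {0,6}:  v_{0} + v_{6} = v_{5}  →  sig = (2; 1)
  • {2,8}:  v_{2} + v_{8} = v_{0}  →  sig = (2; 1)
  • {5,10}:  v_{5} + v_{10} = v_{0}  →  sig = (2; 1)
  • {1,7}:  v_{1} + v_{7} = v_{4} + v_{6} + v_{9}  →  sig = (2; 1,1,1)
  • {2,6}:  v_{2} + v_{6} = v_{4} + v_{5} + v_{9}  →  sig = (2; 1,1,1)
  • {7,8}:  v_{7} + v_{8} = v_{3} + v_{5} + v_{6}  →  sig = (2; 1,1,1)
  • {7,10}:  v_{7} + v_{10} = v_{3} + v_{4} + v_{5} + v_{9}  →  sig = (2; 1,1,1,1)
  • {0,7}:  v_{0} + v_{7} = v_{3} + v_{4} + 2·v_{5} + v_{9}  →  sig = (2; 1,1,1,2)
  • {2,7}:  v_{2} + v_{7} = v_{3} + 2·v_{4} + 2·v_{5} + 2·v_{9}  →  sig = (2; 1,2,2,2)
  • {1,3,5}:  v_{1} + v_{3} + v_{5} = 0  →  sig = (3; —)
  • {4,8,9}:  v_{4} + v_{8} + v_{9} = 0  →  sig = (3; —)
  • {0,1,3}:  v_{0} + v_{1} + v_{3} = v_{10}  →  sig = (3; 1)
  • {0,4,9}:  v_{0} + v_{4} + v_{9} = v_{2}  →  sig = (3; 1)
  • {1,2,3}:  v_{1} + v_{2} + v_{3} = v_{4} + v_{9} + v_{10}  →  sig = (3; 1,1,1)
  • {3,4,5,6,9}:  v_{3} + v_{4} + v_{5} + v_{6} + v_{9} = v_{7}  →  sig = (5; 1)

Hence PRS(X_Σ) =
    |P|=2: 10 collections, coeffs (), (1), (1), (1), (1,1,1), (1,1,1), (1,1,1), (1,1,1,1), (1,1,1,2), (1,2,2,2)
    |P|=3: 5 collections, coeffs (), (), (1), (1), (1,1,1)
    |P|=5: 1 collection, coeffs (1)


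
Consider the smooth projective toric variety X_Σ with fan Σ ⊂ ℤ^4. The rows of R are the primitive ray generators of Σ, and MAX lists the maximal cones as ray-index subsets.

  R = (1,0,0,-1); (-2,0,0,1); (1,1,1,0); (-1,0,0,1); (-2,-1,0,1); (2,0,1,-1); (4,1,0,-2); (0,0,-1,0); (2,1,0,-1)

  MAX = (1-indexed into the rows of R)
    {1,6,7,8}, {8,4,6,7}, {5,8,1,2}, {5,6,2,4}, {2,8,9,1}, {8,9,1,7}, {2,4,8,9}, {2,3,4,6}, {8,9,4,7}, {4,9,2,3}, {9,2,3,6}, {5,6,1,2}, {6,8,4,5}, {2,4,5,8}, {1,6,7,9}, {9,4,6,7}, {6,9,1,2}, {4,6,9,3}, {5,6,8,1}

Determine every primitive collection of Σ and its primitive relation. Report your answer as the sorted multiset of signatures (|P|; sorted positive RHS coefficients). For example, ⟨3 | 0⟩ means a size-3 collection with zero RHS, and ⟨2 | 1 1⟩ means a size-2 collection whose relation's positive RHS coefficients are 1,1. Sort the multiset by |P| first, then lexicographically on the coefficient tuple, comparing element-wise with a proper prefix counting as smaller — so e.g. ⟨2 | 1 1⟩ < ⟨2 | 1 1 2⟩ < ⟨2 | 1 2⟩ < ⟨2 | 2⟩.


11 collections generate NE(X_Σ); each relation:

  P={1,4}:  v_{1} + v_{4} = 0 ; sig = ⟨2 | 0⟩
  P={5,9}:  v_{5} + v_{9} = 0 ; sig = ⟨2 | 0⟩
  P={2,7}:  v_{2} + v_{7} = v_{9} ; sig = ⟨2 | 1⟩
  P={3,8}:  v_{3} + v_{8} = v_{4} + v_{9} ; sig = ⟨2 | 1 1⟩
  P={5,7}:  v_{5} + v_{7} = v_{6} + v_{8} ; sig = ⟨2 | 1 1⟩
  P={1,3}:  v_{1} + v_{3} = v_{2} + v_{6} + v_{9} ; sig = ⟨2 | 1 1 1⟩
  P={3,5}:  v_{3} + v_{5} = v_{2} + v_{4} + v_{6} ; sig = ⟨2 | 1 1 1⟩
  P={3,7}:  v_{3} + v_{7} = v_{4} + v_{6} + 2·v_{9} ; sig = ⟨2 | 1 1 2⟩
  P={2,6,8}:  v_{2} + v_{6} + v_{8} = 0 ; sig = ⟨3 | 0⟩
  P={6,8,9}:  v_{6} + v_{8} + v_{9} = v_{7} ; sig = ⟨3 | 1⟩
  P={2,4,6,9}:  v_{2} + v_{4} + v_{6} + v_{9} = v_{3} ; sig = ⟨4 | 1⟩

so the primitive-relation signature multiset is
    |P|=2: 8 collections, coeffs (), (), (1), (1,1), (1,1), (1,1,1), (1,1,1), (1,1,2)
    |P|=3: 2 collections, coeffs (), (1)
    |P|=4: 1 collection, coeffs (1)


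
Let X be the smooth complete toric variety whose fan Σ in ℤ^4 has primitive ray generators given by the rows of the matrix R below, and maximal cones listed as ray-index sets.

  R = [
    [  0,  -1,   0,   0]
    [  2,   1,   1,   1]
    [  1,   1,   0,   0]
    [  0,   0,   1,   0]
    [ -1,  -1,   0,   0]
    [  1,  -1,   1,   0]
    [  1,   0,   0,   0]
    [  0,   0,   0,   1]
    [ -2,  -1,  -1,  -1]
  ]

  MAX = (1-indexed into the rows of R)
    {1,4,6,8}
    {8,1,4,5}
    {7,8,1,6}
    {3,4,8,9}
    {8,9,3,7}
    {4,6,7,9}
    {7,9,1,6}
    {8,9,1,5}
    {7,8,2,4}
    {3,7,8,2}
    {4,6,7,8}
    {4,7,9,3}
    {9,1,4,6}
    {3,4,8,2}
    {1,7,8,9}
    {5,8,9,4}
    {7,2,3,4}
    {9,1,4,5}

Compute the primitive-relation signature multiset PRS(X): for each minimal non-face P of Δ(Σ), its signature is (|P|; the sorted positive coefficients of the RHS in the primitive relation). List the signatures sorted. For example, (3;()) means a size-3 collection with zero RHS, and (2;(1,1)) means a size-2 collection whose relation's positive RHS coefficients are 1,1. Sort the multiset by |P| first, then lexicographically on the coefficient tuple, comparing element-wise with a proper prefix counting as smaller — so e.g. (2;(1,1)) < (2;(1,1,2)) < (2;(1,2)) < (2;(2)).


|primitive collections| = 14. Relations:

  P = {2,9}:  v_{2} + v_{9} = 0  →  sig = (2;())
  P = {3,5}:  v_{3} + v_{5} = 0  →  sig = (2;())
  P = {1,3}:  v_{1} + v_{3} = v_{7}  →  sig = (2;(1))
  P = {5,7}:  v_{5} + v_{7} = v_{1}  →  sig = (2;(1))
  P = {2,5}:  v_{2} + v_{5} = v_{4} + v_{7} + v_{8}  →  sig = (2;(1,1,1))
  P = {1,2}:  v_{1} + v_{2} = v_{4} + 2·v_{7} + v_{8}  →  sig = (2;(1,1,2))
  P = {3,6}:  v_{3} + v_{6} = v_{4} + 2·v_{7}  →  sig = (2;(1,2))
  P = {5,6}:  v_{5} + v_{6} = 2·v_{1} + v_{4}  →  sig = (2;(1,2))
  P = {2,6}:  v_{2} + v_{6} = 2·v_{4} + 3·v_{7} + v_{8}  →  sig = (2;(1,2,3))
  P = {1,4,7}:  v_{1} + v_{4} + v_{7} = v_{6}  →  sig = (3;(1))
  P = {6,8,9}:  v_{6} + v_{8} + v_{9} = v_{1} + v_{5}  →  sig = (3;(1,1))
  P = {3,4,7,8}:  v_{3} + v_{4} + v_{7} + v_{8} = v_{2}  →  sig = (4;(1))
  P = {4,7,8,9}:  v_{4} + v_{7} + v_{8} + v_{9} = v_{5}  →  sig = (4;(1))
  P = {1,4,8,9}:  v_{1} + v_{4} + v_{8} + v_{9} = 2·v_{5}  →  sig = (4;(2))

Sorted signature multiset PRS(X):
    (2;())
    (2;())
    (2;(1))
    (2;(1))
    (2;(1,1,1))
    (2;(1,1,2))
    (2;(1,2))
    (2;(1,2))
    (2;(1,2,3))
    (3;(1))
    (3;(1,1))
    (4;(1))
    (4;(1))
    (4;(2))


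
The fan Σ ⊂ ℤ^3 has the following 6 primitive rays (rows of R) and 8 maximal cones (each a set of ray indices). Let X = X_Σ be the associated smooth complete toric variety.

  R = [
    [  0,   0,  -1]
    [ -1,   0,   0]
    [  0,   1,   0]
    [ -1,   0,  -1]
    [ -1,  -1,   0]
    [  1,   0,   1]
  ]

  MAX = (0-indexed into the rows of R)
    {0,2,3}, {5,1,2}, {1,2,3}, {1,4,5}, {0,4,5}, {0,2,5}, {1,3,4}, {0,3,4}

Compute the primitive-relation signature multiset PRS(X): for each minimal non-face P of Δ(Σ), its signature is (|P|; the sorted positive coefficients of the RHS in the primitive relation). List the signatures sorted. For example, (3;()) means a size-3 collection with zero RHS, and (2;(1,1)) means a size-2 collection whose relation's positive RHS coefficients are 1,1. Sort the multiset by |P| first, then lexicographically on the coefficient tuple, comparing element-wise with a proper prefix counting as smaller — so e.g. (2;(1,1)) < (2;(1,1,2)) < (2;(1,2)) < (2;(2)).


Δ(Σ) — 6 vertices, 3 min non-faces:

  • {3,5}:  v_{3} + v_{5} = 0  so sig = (2;())
  • {0,1}:  v_{0} + v_{1} = v_{3}  so sig = (2;(1))
  • {2,4}:  v_{2} + v_{4} = v_{1}  so sig = (2;(1))

Sorted signature multiset PRS(X):
[(2;()), (2;(1)), (2;(1))]
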